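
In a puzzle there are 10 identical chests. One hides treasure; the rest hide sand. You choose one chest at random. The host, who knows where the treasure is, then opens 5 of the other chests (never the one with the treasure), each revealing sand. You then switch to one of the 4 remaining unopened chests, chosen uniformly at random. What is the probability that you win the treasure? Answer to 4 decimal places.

0.2250

Your original chest holds the treasure with probability 1/10, so the other 9 collectively hold it with probability 9/10.
The host can always find 5 empty chests to open, so the reveals don't change that 9/10; it is now spread over the 4 remaining unopened chests.
P(win by switching) = (9/10) · (1/4) = 9/40 ≈ 0.2250.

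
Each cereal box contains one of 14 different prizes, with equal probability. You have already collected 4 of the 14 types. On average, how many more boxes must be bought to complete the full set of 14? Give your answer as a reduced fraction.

7381/180

Starting from 4 distinct types, each trial gives a new one with probability (14−i)/14 when i types are held, so the wait for the next new type is 14/(14−i).
E = 14/10 + 14/9 + 14/8 + 14/7 + 14/6 + 14/5 + 14/4 + 14/3 + 14/2 + 14/1 = 7381/180.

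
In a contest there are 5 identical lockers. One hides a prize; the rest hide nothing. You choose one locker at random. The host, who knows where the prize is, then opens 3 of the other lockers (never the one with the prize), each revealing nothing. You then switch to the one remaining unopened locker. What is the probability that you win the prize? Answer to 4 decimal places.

Your original locker holds the prize with probability 1/5, so the other 4 collectively hold it with probability 4/5.
The host can always find 3 empty lockers to open, so the reveals don't change that 4/5; it is now spread over the 1 remaining unopened locker.
P(win by switching) = (4/5) · (1/1) = 4/5 ≈ 0.8000.

0.8000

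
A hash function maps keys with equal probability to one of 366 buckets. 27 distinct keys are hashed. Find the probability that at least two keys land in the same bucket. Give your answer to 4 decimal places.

0.6258

It's easier to compute the probability that all 27 are distinct.
P(all distinct) = 366/366 · 365/366 · ··· · 340/366 ≈ 0.3742.
So the probability of at least one match is 1 − 0.3742 = 0.6258.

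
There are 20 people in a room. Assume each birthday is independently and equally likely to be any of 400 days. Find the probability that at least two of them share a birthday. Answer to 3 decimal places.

0.383

It's easier to compute the probability that all 20 are distinct.
P(all distinct) = 400/400 · 399/400 · ··· · 381/400 ≈ 0.617.
So the probability of at least one match is 1 − 0.617 = 0.383.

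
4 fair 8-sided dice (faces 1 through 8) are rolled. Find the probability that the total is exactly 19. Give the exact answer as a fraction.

There are 8^4 = 4096 equally likely outcomes.
The number of ordered 4-tuples from {1,…,8} summing to 19 is 336.
P(sum = 19) = 336/4096 = 21/256.

21/256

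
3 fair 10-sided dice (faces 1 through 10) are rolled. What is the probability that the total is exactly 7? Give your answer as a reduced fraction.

There are 10^3 = 1000 equally likely outcomes.
The number of ordered 3-tuples from {1,…,10} summing to 7 is 15.
P(sum = 7) = 15/1000 = 3/200.

3/200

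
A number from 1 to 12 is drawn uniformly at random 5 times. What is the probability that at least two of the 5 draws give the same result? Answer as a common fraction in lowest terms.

89/144

P(all 5 different) = 12/12 · 11/12 · ··· · 8/12 = 55/144.
P(at least two equal) = 1 − 55/144 = 89/144.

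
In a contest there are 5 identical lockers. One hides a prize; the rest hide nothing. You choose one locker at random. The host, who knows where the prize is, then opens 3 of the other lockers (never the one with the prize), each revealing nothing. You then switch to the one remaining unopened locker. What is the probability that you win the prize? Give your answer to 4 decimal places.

Your original locker holds the prize with probability 1/5, so the other 4 collectively hold it with probability 4/5.
The host can always find 3 empty lockers to open, so the reveals don't change that 4/5; it is now spread over the 1 remaining unopened locker.
P(win by switching) = (4/5) · (1/1) = 4/5 ≈ 0.8000.

0.8000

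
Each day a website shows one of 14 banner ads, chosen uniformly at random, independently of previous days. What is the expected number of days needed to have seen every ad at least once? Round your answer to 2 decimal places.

45.52

After i distinct types are collected, each trial gives a new one with probability (14−i)/14, so the expected wait for the next new type is 14/(14−i).
E = 14/14 + 14/13 + 14/12 + 14/11 + 14/10 + 14/9 + 14/8 + 14/7 + 14/6 + 14/5 + 14/4 + 14/3 + 14/2 + 14/1 = 1171733/25740 ≈ 45.52.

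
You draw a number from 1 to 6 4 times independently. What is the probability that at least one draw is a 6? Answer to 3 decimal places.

P(no draw is a 6) = (5/6)^4 ≈ 0.482.
P(at least one) = 1 − 0.482 = 0.518.

0.518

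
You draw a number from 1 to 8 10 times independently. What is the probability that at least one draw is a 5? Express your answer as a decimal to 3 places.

P(no draw is a 5) = (7/8)^10 ≈ 0.263.
P(at least one) = 1 − 0.263 = 0.737.

0.737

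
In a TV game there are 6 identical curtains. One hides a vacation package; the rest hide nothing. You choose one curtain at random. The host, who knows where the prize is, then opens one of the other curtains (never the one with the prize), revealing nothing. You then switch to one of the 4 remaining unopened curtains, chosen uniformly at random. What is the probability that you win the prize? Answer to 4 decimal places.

Your original curtain holds the prize with probability 1/6, so the other 5 collectively hold it with probability 5/6.
The host can always find an empty curtain to open, so this doesn't change that 5/6; it is now spread over the 4 remaining unopened curtains.
P(win by switching) = (5/6) · (1/4) = 5/24 ≈ 0.2083.

0.2083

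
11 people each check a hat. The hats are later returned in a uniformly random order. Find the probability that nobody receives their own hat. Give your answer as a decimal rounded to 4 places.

This is the derangement probability: permutations of 11 with no fixed point.
D(11) = 11! · (1 − 1/1! + 1/2! − ··· + (−1)^11/11!) = 14684570.
P = 14684570/39916800 = 1468457/3991680 ≈ 0.3679.

0.3679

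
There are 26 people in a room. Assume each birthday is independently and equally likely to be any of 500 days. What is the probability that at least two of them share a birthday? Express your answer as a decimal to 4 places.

It's easier to compute the probability that all 26 are distinct.
P(all distinct) = 500/500 · 499/500 · ··· · 475/500 ≈ 0.5162.
So the probability of at least one match is 1 − 0.5162 = 0.4838.

0.4838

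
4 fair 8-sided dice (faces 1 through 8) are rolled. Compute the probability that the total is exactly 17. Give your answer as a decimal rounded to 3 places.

0.082

There are 8^4 = 4096 equally likely outcomes.
The number of ordered 4-tuples from {1,…,8} summing to 17 is 336.
P(sum = 17) = 336/4096 = 21/256 ≈ 0.082.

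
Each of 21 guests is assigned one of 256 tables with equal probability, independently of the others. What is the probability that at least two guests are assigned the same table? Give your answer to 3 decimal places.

0.570

It's easier to compute the probability that all 21 are distinct.
P(all distinct) = 256/256 · 255/256 · ··· · 236/256 ≈ 0.430.
So the probability of at least one match is 1 − 0.430 = 0.570.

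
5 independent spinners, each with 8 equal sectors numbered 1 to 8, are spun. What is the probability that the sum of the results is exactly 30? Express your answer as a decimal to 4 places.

There are 8^5 = 32768 equally likely outcomes.
The number of ordered 5-tuples from {1,…,8} summing to 30 is 926.
P(sum = 30) = 926/32768 = 463/16384 ≈ 0.0283.

0.0283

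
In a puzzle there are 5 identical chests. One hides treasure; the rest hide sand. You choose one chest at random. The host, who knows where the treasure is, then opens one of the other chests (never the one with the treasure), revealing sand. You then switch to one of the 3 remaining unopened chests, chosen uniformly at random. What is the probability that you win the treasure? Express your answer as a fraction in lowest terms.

4/15

Your original chest holds the treasure with probability 1/5, so the other 4 collectively hold it with probability 4/5.
The host can always find an empty chest to open, so this doesn't change that 4/5; it is now spread over the 3 remaining unopened chests.
P(win by switching) = (4/5) · (1/3) = 4/15.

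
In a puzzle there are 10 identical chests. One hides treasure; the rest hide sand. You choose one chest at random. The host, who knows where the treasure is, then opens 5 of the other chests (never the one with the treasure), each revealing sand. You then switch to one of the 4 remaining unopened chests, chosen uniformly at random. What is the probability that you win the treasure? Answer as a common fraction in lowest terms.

Your original chest holds the treasure with probability 1/10, so the other 9 collectively hold it with probability 9/10.
The host can always find 5 empty chests to open, so the reveals don't change that 9/10; it is now spread over the 4 remaining unopened chests.
P(win by switching) = (9/10) · (1/4) = 9/40.

9/40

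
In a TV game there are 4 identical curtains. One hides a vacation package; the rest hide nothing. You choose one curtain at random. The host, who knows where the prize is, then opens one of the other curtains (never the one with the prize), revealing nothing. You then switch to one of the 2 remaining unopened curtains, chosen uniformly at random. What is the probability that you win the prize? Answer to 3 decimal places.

0.375

Your original curtain holds the prize with probability 1/4, so the other 3 collectively hold it with probability 3/4.
The host can always find an empty curtain to open, so this doesn't change that 3/4; it is now spread over the 2 remaining unopened curtains.
P(win by switching) = (3/4) · (1/2) = 3/8 ≈ 0.375.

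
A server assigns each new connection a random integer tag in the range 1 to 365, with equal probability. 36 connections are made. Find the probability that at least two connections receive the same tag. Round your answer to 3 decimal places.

It's easier to compute the probability that all 36 are distinct.
P(all distinct) = 365/365 · 364/365 · ··· · 330/365 ≈ 0.168.
So the probability of at least one match is 1 − 0.168 = 0.832.

0.832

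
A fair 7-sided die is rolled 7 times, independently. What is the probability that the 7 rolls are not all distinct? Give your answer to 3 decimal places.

P(all 7 different) = 7/7 · 6/7 · ··· · 1/7 ≈ 0.006.
P(at least two equal) = 1 − 0.006 = 0.994.

0.994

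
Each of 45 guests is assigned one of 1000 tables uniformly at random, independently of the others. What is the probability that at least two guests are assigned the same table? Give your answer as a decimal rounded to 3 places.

It's easier to compute the probability that all 45 are distinct.
P(all distinct) = 1000/1000 · 999/1000 · ··· · 956/1000 ≈ 0.366.
So the probability of at least one match is 1 − 0.366 = 0.634.

0.634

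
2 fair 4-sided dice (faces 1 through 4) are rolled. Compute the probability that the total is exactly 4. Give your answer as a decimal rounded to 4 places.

There are 4^2 = 16 equally likely outcomes.
The number of ordered 2-tuples from {1,…,4} summing to 4 is 3.
P(sum = 4) = 3/16 ≈ 0.1875.

0.1875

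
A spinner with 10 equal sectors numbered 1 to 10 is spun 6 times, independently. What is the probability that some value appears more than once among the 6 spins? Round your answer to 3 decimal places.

0.849

P(all 6 different) = 10/10 · 9/10 · ··· · 5/10 ≈ 0.151.
P(at least two equal) = 1 − 0.151 = 0.849.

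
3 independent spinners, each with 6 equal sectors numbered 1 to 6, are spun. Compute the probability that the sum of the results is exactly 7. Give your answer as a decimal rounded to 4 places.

0.0694

There are 6^3 = 216 equally likely outcomes.
The number of ordered 3-tuples from {1,…,6} summing to 7 is 15.
P(sum = 7) = 15/216 = 5/72 ≈ 0.0694.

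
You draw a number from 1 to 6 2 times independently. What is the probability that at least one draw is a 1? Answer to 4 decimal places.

P(no draw is a 1) = (5/6)^2 ≈ 0.6944.
P(at least one) = 1 − 0.6944 = 0.3056.

0.3056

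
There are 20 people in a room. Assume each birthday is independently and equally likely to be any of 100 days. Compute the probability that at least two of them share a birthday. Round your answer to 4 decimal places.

It's easier to compute the probability that all 20 are distinct.
P(all distinct) = 100/100 · 99/100 · ··· · 81/100 ≈ 0.1304.
So the probability of at least one match is 1 − 0.1304 = 0.8696.

0.8696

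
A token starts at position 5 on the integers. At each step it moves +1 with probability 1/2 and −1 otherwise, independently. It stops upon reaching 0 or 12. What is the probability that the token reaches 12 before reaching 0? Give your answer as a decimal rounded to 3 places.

0.417

With a fair step, P(i) = ½P(i−1) + ½P(i+1) with P(0)=0, P(12)=1 has the linear solution P(i) = i/12.
P(5) = 5/12 ≈ 0.417.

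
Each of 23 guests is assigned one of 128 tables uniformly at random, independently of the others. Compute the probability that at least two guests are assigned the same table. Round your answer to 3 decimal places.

0.878

It's easier to compute the probability that all 23 are distinct.
P(all distinct) = 128/128 · 127/128 · ··· · 106/128 ≈ 0.122.
So the probability of at least one match is 1 − 0.122 = 0.878.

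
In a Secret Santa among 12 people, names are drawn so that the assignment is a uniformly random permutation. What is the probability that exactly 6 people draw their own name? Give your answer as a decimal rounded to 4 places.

0.0005

Choose which 6 of the 12 are fixed: C(12,6) = 924 ways.
The remaining 6 must have no fixed point: D(6) = 265.
P = 924·265/479001600 = 53/103680 ≈ 0.0005.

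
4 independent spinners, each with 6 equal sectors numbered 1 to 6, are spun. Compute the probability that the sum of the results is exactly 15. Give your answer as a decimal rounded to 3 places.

0.108

There are 6^4 = 1296 equally likely outcomes.
The number of ordered 4-tuples from {1,…,6} summing to 15 is 140.
P(sum = 15) = 140/1296 = 35/324 ≈ 0.108.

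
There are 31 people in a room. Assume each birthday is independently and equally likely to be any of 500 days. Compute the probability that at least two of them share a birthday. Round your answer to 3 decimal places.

It's easier to compute the probability that all 31 are distinct.
P(all distinct) = 500/500 · 499/500 · ··· · 470/500 ≈ 0.387.
So the probability of at least one match is 1 − 0.387 = 0.613.

0.613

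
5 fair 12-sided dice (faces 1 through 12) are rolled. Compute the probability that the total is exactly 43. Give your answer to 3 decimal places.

0.022

There are 12^5 = 248832 equally likely outcomes.
The number of ordered 5-tuples from {1,…,12} summing to 43 is 5355.
P(sum = 43) = 5355/248832 = 595/27648 ≈ 0.022.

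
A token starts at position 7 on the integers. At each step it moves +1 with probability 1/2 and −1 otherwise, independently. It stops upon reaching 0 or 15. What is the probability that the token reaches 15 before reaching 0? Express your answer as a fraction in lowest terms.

7/15

With a fair step, P(i) = ½P(i−1) + ½P(i+1) with P(0)=0, P(15)=1 has the linear solution P(i) = i/15.
P(7) = 7/15.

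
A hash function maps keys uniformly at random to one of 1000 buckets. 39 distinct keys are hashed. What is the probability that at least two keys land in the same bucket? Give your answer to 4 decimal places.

0.5280

It's easier to compute the probability that all 39 are distinct.
P(all distinct) = 1000/1000 · 999/1000 · ··· · 962/1000 ≈ 0.4720.
So the probability of at least one match is 1 − 0.4720 = 0.5280.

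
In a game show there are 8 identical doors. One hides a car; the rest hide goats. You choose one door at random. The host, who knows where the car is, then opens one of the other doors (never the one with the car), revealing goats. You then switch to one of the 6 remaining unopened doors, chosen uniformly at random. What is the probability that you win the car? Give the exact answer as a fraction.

Your original door holds the car with probability 1/8, so the other 7 collectively hold it with probability 7/8.
The host can always find an empty door to open, so this doesn't change that 7/8; it is now spread over the 6 remaining unopened doors.
P(win by switching) = (7/8) · (1/6) = 7/48.

7/48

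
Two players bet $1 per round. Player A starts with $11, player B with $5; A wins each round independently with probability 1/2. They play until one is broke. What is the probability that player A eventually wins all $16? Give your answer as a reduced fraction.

With a fair step, P(i) = ½P(i−1) + ½P(i+1) with P(0)=0, P(16)=1 has the linear solution P(i) = i/16.
P(11) = 11/16.

11/16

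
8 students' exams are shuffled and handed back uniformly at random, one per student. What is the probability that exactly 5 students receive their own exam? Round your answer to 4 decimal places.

0.0028

Choose which 5 of the 8 are fixed: C(8,5) = 56 ways.
The remaining 3 must have no fixed point: D(3) = 2.
P = 56·2/40320 = 1/360 ≈ 0.0028.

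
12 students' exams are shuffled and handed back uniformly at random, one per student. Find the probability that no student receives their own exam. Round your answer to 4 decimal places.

This is the derangement probability: permutations of 12 with no fixed point.
D(12) = 12! · (1 − 1/1! + 1/2! − ··· + (−1)^12/12!) = 176214841.
P = 176214841/479001600 = 16019531/43545600 ≈ 0.3679.

0.3679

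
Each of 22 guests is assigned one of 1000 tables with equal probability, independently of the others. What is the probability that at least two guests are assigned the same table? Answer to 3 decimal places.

It's easier to compute the probability that all 22 are distinct.
P(all distinct) = 1000/1000 · 999/1000 · ··· · 979/1000 ≈ 0.792.
So the probability of at least one match is 1 − 0.792 = 0.208.

0.208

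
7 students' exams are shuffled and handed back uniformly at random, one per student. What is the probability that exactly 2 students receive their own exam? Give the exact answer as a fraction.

Choose which 2 of the 7 are fixed: C(7,2) = 21 ways.
The remaining 5 must have no fixed point: D(5) = 44.
P = 21·44/5040 = 11/60.

11/60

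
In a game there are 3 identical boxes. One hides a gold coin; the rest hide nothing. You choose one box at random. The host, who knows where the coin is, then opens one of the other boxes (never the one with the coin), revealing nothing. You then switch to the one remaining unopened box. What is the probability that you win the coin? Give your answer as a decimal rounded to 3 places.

Your original box holds the coin with probability 1/3, so the other 2 collectively hold it with probability 2/3.
The host can always find an empty box to open, so this doesn't change that 2/3; it is now spread over the 1 remaining unopened box.
P(win by switching) = (2/3) · (1/1) = 2/3 ≈ 0.667.

0.667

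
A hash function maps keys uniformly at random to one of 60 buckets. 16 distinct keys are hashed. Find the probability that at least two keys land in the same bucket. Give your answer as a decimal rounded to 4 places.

0.8890

It's easier to compute the probability that all 16 are distinct.
P(all distinct) = 60/60 · 59/60 · ··· · 45/60 ≈ 0.1110.
So the probability of at least one match is 1 − 0.1110 = 0.8890.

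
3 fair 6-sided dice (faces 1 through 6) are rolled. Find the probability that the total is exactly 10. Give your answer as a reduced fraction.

There are 6^3 = 216 equally likely outcomes.
The number of ordered 3-tuples from {1,…,6} summing to 10 is 27.
P(sum = 10) = 27/216 = 1/8.

1/8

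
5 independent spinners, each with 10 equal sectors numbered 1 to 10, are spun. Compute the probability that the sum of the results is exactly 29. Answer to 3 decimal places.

0.059

There are 10^5 = 100000 equally likely outcomes.
The number of ordered 5-tuples from {1,…,10} summing to 29 is 5875.
P(sum = 29) = 5875/100000 = 47/800 ≈ 0.059.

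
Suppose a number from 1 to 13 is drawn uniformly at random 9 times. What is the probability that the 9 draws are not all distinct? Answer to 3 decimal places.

0.976

P(all 9 different) = 13/13 · 12/13 · ··· · 5/13 ≈ 0.024.
P(at least two equal) = 1 − 0.024 = 0.976.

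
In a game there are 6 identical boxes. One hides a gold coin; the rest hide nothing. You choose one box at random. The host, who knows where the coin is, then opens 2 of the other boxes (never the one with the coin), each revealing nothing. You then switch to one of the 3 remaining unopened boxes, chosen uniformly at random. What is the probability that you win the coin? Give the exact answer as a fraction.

Your original box holds the coin with probability 1/6, so the other 5 collectively hold it with probability 5/6.
The host can always find 2 empty boxes to open, so the reveals don't change that 5/6; it is now spread over the 3 remaining unopened boxes.
P(win by switching) = (5/6) · (1/3) = 5/18.

5/18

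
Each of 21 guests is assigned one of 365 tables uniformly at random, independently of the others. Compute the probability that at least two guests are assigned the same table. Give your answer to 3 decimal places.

0.444

It's easier to compute the probability that all 21 are distinct.
P(all distinct) = 365/365 · 364/365 · ··· · 345/365 ≈ 0.556.
So the probability of at least one match is 1 − 0.556 = 0.444.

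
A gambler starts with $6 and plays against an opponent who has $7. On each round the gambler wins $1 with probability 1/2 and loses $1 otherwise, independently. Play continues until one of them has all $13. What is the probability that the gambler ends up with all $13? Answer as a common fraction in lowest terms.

With a fair step, P(i) = ½P(i−1) + ½P(i+1) with P(0)=0, P(13)=1 has the linear solution P(i) = i/13.
P(6) = 6/13.

6/13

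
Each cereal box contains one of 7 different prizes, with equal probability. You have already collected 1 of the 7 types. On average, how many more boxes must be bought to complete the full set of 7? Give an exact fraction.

Starting from 1 distinct type, each trial gives a new one with probability (7−i)/7 when i types are held, so the wait for the next new type is 7/(7−i).
E = 7/6 + 7/5 + 7/4 + 7/3 + 7/2 + 7/1 = 343/20.

343/20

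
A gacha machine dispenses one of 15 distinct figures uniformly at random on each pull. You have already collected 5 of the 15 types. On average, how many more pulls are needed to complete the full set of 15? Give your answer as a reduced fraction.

7381/168

Starting from 5 distinct types, each trial gives a new one with probability (15−i)/15 when i types are held, so the wait for the next new type is 15/(15−i).
E = 15/10 + 15/9 + 15/8 + 15/7 + 15/6 + 15/5 + 15/4 + 15/3 + 15/2 + 15/1 = 7381/168.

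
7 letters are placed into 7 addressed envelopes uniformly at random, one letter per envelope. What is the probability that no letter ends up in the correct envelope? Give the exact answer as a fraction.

103/280

This is the derangement probability: permutations of 7 with no fixed point.
D(7) = 7! · (1 − 1/1! + 1/2! − ··· + (−1)^7/7!) = 1854.
P = 1854/5040 = 103/280.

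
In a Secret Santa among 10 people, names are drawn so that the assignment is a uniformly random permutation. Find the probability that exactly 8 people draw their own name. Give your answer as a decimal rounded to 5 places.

Choose which 8 of the 10 are fixed: C(10,8) = 45 ways.
The remaining 2 must have no fixed point: D(2) = 1.
P = 45·1/3628800 = 1/80640 ≈ 0.00001.

0.00001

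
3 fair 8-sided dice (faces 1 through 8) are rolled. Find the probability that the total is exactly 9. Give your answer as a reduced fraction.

There are 8^3 = 512 equally likely outcomes.
The number of ordered 3-tuples from {1,…,8} summing to 9 is 28.
P(sum = 9) = 28/512 = 7/128.

7/128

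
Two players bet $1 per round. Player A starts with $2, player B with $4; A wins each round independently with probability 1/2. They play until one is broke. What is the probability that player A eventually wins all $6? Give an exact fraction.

With a fair step, P(i) = ½P(i−1) + ½P(i+1) with P(0)=0, P(6)=1 has the linear solution P(i) = i/6.
P(2) = 2/6 = 1/3.

1/3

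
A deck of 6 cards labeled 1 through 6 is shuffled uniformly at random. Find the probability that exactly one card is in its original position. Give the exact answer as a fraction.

11/30

Choose which one is fixed: C(6,1) = 6 ways.
The remaining 5 must have no fixed point: D(5) = 44.
P = 6·44/720 = 11/30.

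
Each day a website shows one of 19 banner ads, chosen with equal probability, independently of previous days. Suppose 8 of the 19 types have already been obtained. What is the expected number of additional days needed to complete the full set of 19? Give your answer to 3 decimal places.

57.378

Starting from 8 distinct types, each trial gives a new one with probability (19−i)/19 when i types are held, so the wait for the next new type is 19/(19−i).
E = 19/11 + 19/10 + 19/9 + 19/8 + 19/7 + 19/6 + 19/5 + 19/4 + 19/3 + 19/2 + 19/1 = 1590509/27720 ≈ 57.378.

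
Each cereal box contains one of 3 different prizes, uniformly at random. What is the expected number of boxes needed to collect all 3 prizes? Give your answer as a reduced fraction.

After i distinct types are collected, each trial gives a new one with probability (3−i)/3, so the expected wait for the next new type is 3/(3−i).
E = 3/3 + 3/2 + 3/1 = 11/2.

11/2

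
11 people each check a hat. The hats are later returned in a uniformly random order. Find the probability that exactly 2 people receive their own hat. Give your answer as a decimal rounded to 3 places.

0.184

Choose which 2 of the 11 are fixed: C(11,2) = 55 ways.
The remaining 9 must have no fixed point: D(9) = 133496.
P = 55·133496/39916800 = 16687/90720 ≈ 0.184.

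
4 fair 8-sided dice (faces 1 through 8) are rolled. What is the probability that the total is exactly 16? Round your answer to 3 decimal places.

There are 8^4 = 4096 equally likely outcomes.
The number of ordered 4-tuples from {1,…,8} summing to 16 is 315.
P(sum = 16) = 315/4096 ≈ 0.077.

0.077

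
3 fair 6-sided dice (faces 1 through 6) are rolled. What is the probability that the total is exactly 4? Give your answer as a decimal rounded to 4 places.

There are 6^3 = 216 equally likely outcomes.
The number of ordered 3-tuples from {1,…,6} summing to 4 is 3.
P(sum = 4) = 3/216 = 1/72 ≈ 0.0139.

0.0139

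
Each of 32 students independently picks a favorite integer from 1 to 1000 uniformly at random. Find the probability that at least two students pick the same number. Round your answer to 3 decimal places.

0.394

It's easier to compute the probability that all 32 are distinct.
P(all distinct) = 1000/1000 · 999/1000 · ··· · 969/1000 ≈ 0.606.
So the probability of at least one match is 1 − 0.606 = 0.394.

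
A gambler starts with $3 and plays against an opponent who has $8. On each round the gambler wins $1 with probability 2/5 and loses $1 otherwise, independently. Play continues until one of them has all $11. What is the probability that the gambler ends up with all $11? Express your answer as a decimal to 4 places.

0.0278

Let r = q/p = (3/5)/(2/5) = 3/2. The recurrence P(i) = p·P(i+1) + q·P(i−1) with P(0)=0, P(11)=1 gives P(i) = (1 − r^i)/(1 − r^11).
P(3) = (1 − (3/2)^3) / (1 − (3/2)^11) = 4864/175099 ≈ 0.0278.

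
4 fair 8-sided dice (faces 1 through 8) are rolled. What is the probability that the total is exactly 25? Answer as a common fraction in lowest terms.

There are 8^4 = 4096 equally likely outcomes.
The number of ordered 4-tuples from {1,…,8} summing to 25 is 120.
P(sum = 25) = 120/4096 = 15/512.

15/512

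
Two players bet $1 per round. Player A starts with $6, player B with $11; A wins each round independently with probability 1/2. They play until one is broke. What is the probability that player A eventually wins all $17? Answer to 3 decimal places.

0.353

With a fair step, P(i) = ½P(i−1) + ½P(i+1) with P(0)=0, P(17)=1 has the linear solution P(i) = i/17.
P(6) = 6/17 ≈ 0.353.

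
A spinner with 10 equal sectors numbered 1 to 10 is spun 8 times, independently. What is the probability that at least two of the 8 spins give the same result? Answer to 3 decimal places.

0.982

P(all 8 different) = 10/10 · 9/10 · ··· · 3/10 ≈ 0.018.
P(at least two equal) = 1 − 0.018 = 0.982.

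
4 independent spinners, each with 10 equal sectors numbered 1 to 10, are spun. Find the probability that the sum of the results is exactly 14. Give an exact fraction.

141/5000

There are 10^4 = 10000 equally likely outcomes.
The number of ordered 4-tuples from {1,…,10} summing to 14 is 282.
P(sum = 14) = 282/10000 = 141/5000.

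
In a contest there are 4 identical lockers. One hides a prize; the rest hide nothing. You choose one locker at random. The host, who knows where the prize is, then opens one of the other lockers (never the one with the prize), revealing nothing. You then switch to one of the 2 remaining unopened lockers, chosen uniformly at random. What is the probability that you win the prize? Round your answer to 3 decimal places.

0.375

Your original locker holds the prize with probability 1/4, so the other 3 collectively hold it with probability 3/4.
The host can always find an empty locker to open, so this doesn't change that 3/4; it is now spread over the 2 remaining unopened lockers.
P(win by switching) = (3/4) · (1/2) = 3/8 ≈ 0.375.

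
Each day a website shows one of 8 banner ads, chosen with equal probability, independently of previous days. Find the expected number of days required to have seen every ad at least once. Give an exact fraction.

761/35

After i distinct types are collected, each trial gives a new one with probability (8−i)/8, so the expected wait for the next new type is 8/(8−i).
E = 8/8 + 8/7 + 8/6 + 8/5 + 8/4 + 8/3 + 8/2 + 8/1 = 761/35.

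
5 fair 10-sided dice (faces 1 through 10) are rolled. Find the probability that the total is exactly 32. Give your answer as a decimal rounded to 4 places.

0.0484

There are 10^5 = 100000 equally likely outcomes.
The number of ordered 5-tuples from {1,…,10} summing to 32 is 4840.
P(sum = 32) = 4840/100000 = 121/2500 ≈ 0.0484.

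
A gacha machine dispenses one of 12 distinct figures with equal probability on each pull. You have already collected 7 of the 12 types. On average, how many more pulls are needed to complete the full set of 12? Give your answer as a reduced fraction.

Starting from 7 distinct types, each trial gives a new one with probability (12−i)/12 when i types are held, so the wait for the next new type is 12/(12−i).
E = 12/5 + 12/4 + 12/3 + 12/2 + 12/1 = 137/5.

137/5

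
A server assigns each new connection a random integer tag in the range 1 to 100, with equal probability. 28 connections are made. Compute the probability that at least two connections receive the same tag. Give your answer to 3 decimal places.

It's easier to compute the probability that all 28 are distinct.
P(all distinct) = 100/100 · 99/100 · ··· · 73/100 ≈ 0.015.
So the probability of at least one match is 1 − 0.015 = 0.985.

0.985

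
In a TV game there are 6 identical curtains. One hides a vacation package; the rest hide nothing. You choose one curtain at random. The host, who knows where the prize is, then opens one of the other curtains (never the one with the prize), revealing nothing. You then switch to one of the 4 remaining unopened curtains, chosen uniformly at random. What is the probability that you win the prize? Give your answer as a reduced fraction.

Your original curtain holds the prize with probability 1/6, so the other 5 collectively hold it with probability 5/6.
The host can always find an empty curtain to open, so this doesn't change that 5/6; it is now spread over the 4 remaining unopened curtains.
P(win by switching) = (5/6) · (1/4) = 5/24.

5/24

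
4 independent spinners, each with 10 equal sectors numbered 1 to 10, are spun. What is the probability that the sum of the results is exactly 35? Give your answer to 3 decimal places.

0.006

There are 10^4 = 10000 equally likely outcomes.
The number of ordered 4-tuples from {1,…,10} summing to 35 is 56.
P(sum = 35) = 56/10000 = 7/1250 ≈ 0.006.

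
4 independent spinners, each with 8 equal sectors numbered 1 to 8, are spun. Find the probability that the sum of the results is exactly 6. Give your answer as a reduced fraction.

There are 8^4 = 4096 equally likely outcomes.
The number of ordered 4-tuples from {1,…,8} summing to 6 is 10.
P(sum = 6) = 10/4096 = 5/2048.

5/2048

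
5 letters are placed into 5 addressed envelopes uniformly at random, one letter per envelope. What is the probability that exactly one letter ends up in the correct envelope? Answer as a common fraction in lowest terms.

3/8

Choose which one is fixed: C(5,1) = 5 ways.
The remaining 4 must have no fixed point: D(4) = 9.
P = 5·9/120 = 3/8.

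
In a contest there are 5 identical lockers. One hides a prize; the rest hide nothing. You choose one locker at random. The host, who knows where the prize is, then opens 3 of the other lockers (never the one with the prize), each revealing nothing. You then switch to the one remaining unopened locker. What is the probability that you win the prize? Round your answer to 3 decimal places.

0.800

Your original locker holds the prize with probability 1/5, so the other 4 collectively hold it with probability 4/5.
The host can always find 3 empty lockers to open, so the reveals don't change that 4/5; it is now spread over the 1 remaining unopened locker.
P(win by switching) = (4/5) · (1/1) = 4/5 ≈ 0.800.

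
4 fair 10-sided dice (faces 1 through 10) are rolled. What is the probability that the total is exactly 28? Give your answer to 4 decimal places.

There are 10^4 = 10000 equally likely outcomes.
The number of ordered 4-tuples from {1,…,10} summing to 28 is 415.
P(sum = 28) = 415/10000 = 83/2000 ≈ 0.0415.

0.0415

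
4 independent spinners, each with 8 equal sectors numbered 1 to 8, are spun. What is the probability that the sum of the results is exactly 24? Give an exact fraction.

There are 8^4 = 4096 equally likely outcomes.
The number of ordered 4-tuples from {1,…,8} summing to 24 is 161.
P(sum = 24) = 161/4096.

161/4096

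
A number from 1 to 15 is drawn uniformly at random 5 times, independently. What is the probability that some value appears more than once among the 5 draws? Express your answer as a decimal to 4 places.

P(all 5 different) = 15/15 · 14/15 · ··· · 11/15 ≈ 0.4745.
P(at least two equal) = 1 − 0.4745 = 0.5255.

0.5255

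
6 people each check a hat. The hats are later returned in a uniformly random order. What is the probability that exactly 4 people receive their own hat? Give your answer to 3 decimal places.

Choose which 4 of the 6 are fixed: C(6,4) = 15 ways.
The remaining 2 must have no fixed point: D(2) = 1.
P = 15·1/720 = 1/48 ≈ 0.021.

0.021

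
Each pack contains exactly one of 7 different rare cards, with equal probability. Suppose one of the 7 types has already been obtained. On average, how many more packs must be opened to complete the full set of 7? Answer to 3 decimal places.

Starting from 1 distinct type, each trial gives a new one with probability (7−i)/7 when i types are held, so the wait for the next new type is 7/(7−i).
E = 7/6 + 7/5 + 7/4 + 7/3 + 7/2 + 7/1 = 343/20 ≈ 17.150.

17.150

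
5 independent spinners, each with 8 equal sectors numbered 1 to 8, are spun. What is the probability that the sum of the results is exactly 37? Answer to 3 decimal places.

There are 8^5 = 32768 equally likely outcomes.
The number of ordered 5-tuples from {1,…,8} summing to 37 is 35.
P(sum = 37) = 35/32768 ≈ 0.001.

0.001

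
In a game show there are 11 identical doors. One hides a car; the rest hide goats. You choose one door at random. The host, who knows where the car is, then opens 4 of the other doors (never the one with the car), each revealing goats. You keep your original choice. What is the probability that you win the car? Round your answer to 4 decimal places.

0.0909

The host can always open 4 empty doors regardless of your choice, so the reveals give no information about your original door.
P(win by staying) = 1/11 ≈ 0.0909.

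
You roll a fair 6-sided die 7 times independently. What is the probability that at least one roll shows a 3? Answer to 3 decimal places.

P(no roll shows a 3) = (5/6)^7 ≈ 0.279.
P(at least one) = 1 − 0.279 = 0.721.

0.721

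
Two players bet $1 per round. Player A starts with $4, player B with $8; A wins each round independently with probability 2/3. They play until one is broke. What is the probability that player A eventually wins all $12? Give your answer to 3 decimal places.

Let r = q/p = (1/3)/(2/3) = 1/2. The recurrence P(i) = p·P(i+1) + q·P(i−1) with P(0)=0, P(12)=1 gives P(i) = (1 − r^i)/(1 − r^12).
P(4) = (1 − (1/2)^4) / (1 − (1/2)^12) = 256/273 ≈ 0.938.

0.938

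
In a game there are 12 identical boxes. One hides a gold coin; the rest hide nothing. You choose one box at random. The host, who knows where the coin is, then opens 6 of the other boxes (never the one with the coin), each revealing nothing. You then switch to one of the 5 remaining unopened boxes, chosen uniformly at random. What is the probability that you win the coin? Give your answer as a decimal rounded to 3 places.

0.183

Your original box holds the coin with probability 1/12, so the other 11 collectively hold it with probability 11/12.
The host can always find 6 empty boxes to open, so the reveals don't change that 11/12; it is now spread over the 5 remaining unopened boxes.
P(win by switching) = (11/12) · (1/5) = 11/60 ≈ 0.183.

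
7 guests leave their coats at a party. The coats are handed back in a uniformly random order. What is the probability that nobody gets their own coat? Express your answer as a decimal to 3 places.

This is the derangement probability: permutations of 7 with no fixed point.
D(7) = 7! · (1 − 1/1! + 1/2! − ··· + (−1)^7/7!) = 1854.
P = 1854/5040 = 103/280 ≈ 0.368.

0.368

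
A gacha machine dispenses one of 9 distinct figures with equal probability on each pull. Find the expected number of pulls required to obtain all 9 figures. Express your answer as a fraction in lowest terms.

7129/280

After i distinct types are collected, each trial gives a new one with probability (9−i)/9, so the expected wait for the next new type is 9/(9−i).
E = 9/9 + 9/8 + 9/7 + 9/6 + 9/5 + 9/4 + 9/3 + 9/2 + 9/1 = 7129/280.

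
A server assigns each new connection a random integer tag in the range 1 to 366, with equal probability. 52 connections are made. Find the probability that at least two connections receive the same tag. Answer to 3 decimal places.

0.978

It's easier to compute the probability that all 52 are distinct.
P(all distinct) = 366/366 · 365/366 · ··· · 315/366 ≈ 0.022.
So the probability of at least one match is 1 − 0.022 = 0.978.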